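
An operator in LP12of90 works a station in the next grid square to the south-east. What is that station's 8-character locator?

LP12pe09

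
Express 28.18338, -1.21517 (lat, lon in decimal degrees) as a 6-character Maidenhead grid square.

Add 180° to longitude and 90° to latitude: 178.7848, 118.1834.
Field: 178.7848/20 → 8 → I, 118.1834/10 → 11 → L; chars IL.
Square: 18.7848/2 → 9, 8.1834/1 → 8; chars 98.
Subsquare: 0.7848/0.0833333 → 9 → j, 0.1834/0.0416667 → 4 → e; chars je.

IL98je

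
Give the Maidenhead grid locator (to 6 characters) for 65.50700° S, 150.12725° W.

BC44wl

Shift to the Maidenhead origin (180°W, 90°S): lon 29.8727, lat 24.4930.
Field (20°×10°, letters A–R): lon ⌊29.8727/20⌋ = 1 → B; lat ⌊24.4930/10⌋ = 2 → C.
Square (2°×1°, digits 0–9): lon ⌊9.8727/2⌋ = 4; lat ⌊4.4930/1⌋ = 4.
Subsquare (5′×2.5′, letters a–x): lon ⌊1.8727/0.0833333⌋ = 22 → w; lat ⌊0.4930/0.0416667⌋ = 11 → l.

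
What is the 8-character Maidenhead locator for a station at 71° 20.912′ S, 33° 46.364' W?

Offset from 180°W / 90°S: lon 146.22727°, lat 18.65147°.
Field: lon ⌊146.22727/20⌋ = 7 → H; lat ⌊18.65147/10⌋ = 1 → B.
Square: lon ⌊6.22727/2⌋ = 3; lat ⌊8.65147/1⌋ = 8.
Subsquare: lon ⌊0.22727/0.0833333⌋ = 2 → c; lat ⌊0.65147/0.0416667⌋ = 15 → p.
Extended square: lon ⌊0.06060/0.00833333⌋ = 7; lat ⌊0.02647/0.00416667⌋ = 6.

HB38cp76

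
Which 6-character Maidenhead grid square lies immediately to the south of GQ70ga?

Latitude subsquare a = 0; −1 → -1, wraps to 23 = x, carry into square.
Latitude square 0; −1 → -1, wraps to 9, carry into field.
Latitude field Q = 16; −1 → 15 = P.
The longitude characters are unchanged.

GP79gx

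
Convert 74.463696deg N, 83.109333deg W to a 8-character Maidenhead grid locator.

EQ84kl61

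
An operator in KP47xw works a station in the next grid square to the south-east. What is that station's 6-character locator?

KP57av

Longitude subsquare x = 23; +1 → 24, wraps to 0 = a, carry into square.
Longitude square 4; +1 → 5.
Latitude subsquare w = 22; −1 → 21 = v.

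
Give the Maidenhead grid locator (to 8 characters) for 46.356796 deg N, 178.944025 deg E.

RN96li35

Offset from 180°W / 90°S: lon 358.94403°, lat 136.35680°.
Field: lon ⌊358.94403/20⌋ = 17 → R; lat ⌊136.35680/10⌋ = 13 → N.
Square: lon ⌊18.94403/2⌋ = 9; lat ⌊6.35680/1⌋ = 6.
Subsquare: lon ⌊0.94403/0.0833333⌋ = 11 → l; lat ⌊0.35680/0.0416667⌋ = 8 → i.
Extended square: lon ⌊0.02736/0.00833333⌋ = 3; lat ⌊0.02346/0.00416667⌋ = 5.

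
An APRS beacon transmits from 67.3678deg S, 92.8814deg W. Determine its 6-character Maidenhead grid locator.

Shift to the Maidenhead origin (180°W, 90°S): lon 87.1186, lat 22.6322.
Field (20°×10°, letters A–R): lon ⌊87.1186/20⌋ = 4 → E; lat ⌊22.6322/10⌋ = 2 → C.
Square (2°×1°, digits 0–9): lon ⌊7.1186/2⌋ = 3; lat ⌊2.6322/1⌋ = 2.
Subsquare (5′×2.5′, letters a–x): lon ⌊1.1186/0.0833333⌋ = 13 → n; lat ⌊0.6322/0.0416667⌋ = 15 → p.

EC32np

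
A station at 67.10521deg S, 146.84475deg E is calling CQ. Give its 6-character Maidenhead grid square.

Add 180° to longitude and 90° to latitude: 326.8447, 22.8948.
Field: lon ⌊326.8447/20⌋ = 16 → Q; lat ⌊22.8948/10⌋ = 2 → C.
Square: lon ⌊6.8447/2⌋ = 3; lat ⌊2.8948/1⌋ = 2.
Subsquare: lon ⌊0.8447/0.0833333⌋ = 10 → k; lat ⌊0.8948/0.0416667⌋ = 21 → v.

QC32kv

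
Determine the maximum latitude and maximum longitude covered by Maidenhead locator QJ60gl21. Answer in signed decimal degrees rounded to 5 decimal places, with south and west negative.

0.46667, 152.52500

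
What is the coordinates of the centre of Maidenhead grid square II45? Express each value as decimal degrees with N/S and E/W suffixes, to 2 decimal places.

4.50° S, 11.00° W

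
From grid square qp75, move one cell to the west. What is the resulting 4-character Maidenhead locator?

Longitude square 7; −1 → 6.
The latitude characters are unchanged.

QP65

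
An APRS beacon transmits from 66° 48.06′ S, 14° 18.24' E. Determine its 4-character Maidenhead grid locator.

JC73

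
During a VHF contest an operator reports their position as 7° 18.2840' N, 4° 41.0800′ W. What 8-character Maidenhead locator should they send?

IJ77ph73

Add 180° to longitude and 90° to latitude: 175.31533, 97.30473.
Field: lon ⌊175.31533/20⌋ = 8 → I; lat ⌊97.30473/10⌋ = 9 → J.
Square: lon ⌊15.31533/2⌋ = 7; lat ⌊7.30473/1⌋ = 7.
Subsquare: lon ⌊1.31533/0.0833333⌋ = 15 → p; lat ⌊0.30473/0.0416667⌋ = 7 → h.
Extended square: lon ⌊0.06533/0.00833333⌋ = 7; lat ⌊0.01307/0.00416667⌋ = 3.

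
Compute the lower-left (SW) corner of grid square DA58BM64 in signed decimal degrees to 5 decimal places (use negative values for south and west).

-81.48333, -109.86667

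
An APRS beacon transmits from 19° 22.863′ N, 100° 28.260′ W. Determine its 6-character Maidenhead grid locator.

DK99sj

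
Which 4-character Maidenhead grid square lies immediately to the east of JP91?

Longitude square 9; +1 → 10, wraps to 0, carry into field.
Longitude field J = 9; +1 → 10 = K.
The latitude characters are unchanged.

KP01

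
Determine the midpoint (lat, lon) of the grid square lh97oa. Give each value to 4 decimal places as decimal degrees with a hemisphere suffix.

Field L=11, H=7: +11·20° lon, +7·10° lat → SW at lon 40°, lat -20°.
Square 9, 7: +9·2° lon, +7·1° lat → SW at lon 58°, lat -13°.
Subsquare o=14, a=0: +14·0.0833333° lon, +0·0.0416667° lat → SW at lon 59.1667°, lat -13°.
Cell spans 0.0833333° lon × 0.0416667° lat. Centre is SW corner plus half of each.
latitude 12.9792° S, longitude 59.2083° E.

12.9792° S, 59.2083° E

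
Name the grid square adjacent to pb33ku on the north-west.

Longitude subsquare k = 10; −1 → 9 = j.
Latitude subsquare u = 20; +1 → 21 = v.

PB33jv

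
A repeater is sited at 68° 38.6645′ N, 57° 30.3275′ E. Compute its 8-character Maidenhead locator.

LP88sp04

Offset from 180°W / 90°S: lon 237.50546°, lat 158.64441°.
Field: 237.50546/20 → 11 → L, 158.64441/10 → 15 → P; chars LP.
Square: 17.50546/2 → 8, 8.64441/1 → 8; chars 88.
Subsquare: 1.50546/0.0833333 → 18 → s, 0.64441/0.0416667 → 15 → p; chars sp.
Extended square: 0.00546/0.00833333 → 0, 0.01941/0.00416667 → 4; chars 04.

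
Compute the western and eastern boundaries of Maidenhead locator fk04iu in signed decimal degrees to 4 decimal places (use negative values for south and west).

Field F=5, K=10: +5·20° lon, +10·10° lat → SW at lon -80°, lat 10°.
Square 0, 4: +0·2° lon, +4·1° lat → SW at lon -80°, lat 14°.
Subsquare i=8, u=20: +8·0.0833333° lon, +20·0.0416667° lat → SW at lon -79.3333°, lat 14.8333°.
Cell spans 0.0833333° lon × 0.0416667° lat.
west -79.3333, east -79.2500.

-79.3333, -79.2500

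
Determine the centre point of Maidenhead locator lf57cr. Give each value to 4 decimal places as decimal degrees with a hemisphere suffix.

32.2708° S, 50.2083° E

Field L=11, F=5: +11·20° lon, +5·10° lat → SW at lon 40°, lat -40°.
Square 5, 7: +5·2° lon, +7·1° lat → SW at lon 50°, lat -33°.
Subsquare c=2, r=17: +2·0.0833333° lon, +17·0.0416667° lat → SW at lon 50.1667°, lat -32.2917°.
Cell spans 0.0833333° lon × 0.0416667° lat. Centre is SW corner plus half of each.
latitude 32.2708° S, longitude 50.2083° E.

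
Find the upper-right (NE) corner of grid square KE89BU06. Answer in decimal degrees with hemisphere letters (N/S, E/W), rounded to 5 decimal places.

Field K=10, E=4: +10·20° lon, +4·10° lat → SW at lon 20°, lat -50°.
Square 8, 9: +8·2° lon, +9·1° lat → SW at lon 36°, lat -41°.
Subsquare b=1, u=20: +1·0.0833333° lon, +20·0.0416667° lat → SW at lon 36.0833°, lat -40.1667°.
Extended square 0, 6: +0·0.00833333° lon, +6·0.00416667° lat → SW at lon 36.0833°, lat -40.1417°.
Cell spans 0.00833333° lon × 0.00416667° lat. NE corner is SW corner plus one full cell.
latitude 40.13750° S, longitude 36.09167° E.

40.13750° S, 36.09167° E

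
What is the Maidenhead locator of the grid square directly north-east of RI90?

Longitude square 9; +1 → 10, wraps to 0, carry into field.
Longitude field R = 17; +1 → 18, wraps to 0 = A, wrapping around the antimeridian.
Latitude square 0; +1 → 1.

AI01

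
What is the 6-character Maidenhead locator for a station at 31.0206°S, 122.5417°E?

Shift to the Maidenhead origin (180°W, 90°S): lon 302.5417, lat 58.9794.
Field: lon ⌊302.5417/20⌋ = 15 → P; lat ⌊58.9794/10⌋ = 5 → F.
Square: lon ⌊2.5417/2⌋ = 1; lat ⌊8.9794/1⌋ = 8.
Subsquare: lon ⌊0.5417/0.0833333⌋ = 6 → g; lat ⌊0.9794/0.0416667⌋ = 23 → x.

PF18gx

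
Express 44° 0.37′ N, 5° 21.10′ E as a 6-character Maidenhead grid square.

Offset from 180°W / 90°S: lon 185.3517°, lat 134.0062°.
Field (20°×10°, letters A–R): 185.3517/20 → 9 → J, 134.0062/10 → 13 → N; chars JN.
Square (2°×1°, digits 0–9): 5.3517/2 → 2, 4.0062/1 → 4; chars 24.
Subsquare (5′×2.5′, letters a–x): 1.3517/0.0833333 → 16 → q, 0.0062/0.0416667 → 0 → a; chars qa.

JN24qa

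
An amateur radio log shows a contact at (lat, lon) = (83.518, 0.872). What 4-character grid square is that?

Offset from 180°W / 90°S: lon 180.87°, lat 173.52°.
Field (20°×10°, letters A–R): 180.87/20 → 9 → J, 173.52/10 → 17 → R; chars JR.
Square (2°×1°, digits 0–9): 0.87/2 → 0, 3.52/1 → 3; chars 03.

JR03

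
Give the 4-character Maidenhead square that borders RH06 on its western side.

QH96

Longitude square 0; −1 → -1, wraps to 9, carry into field.
Longitude field R = 17; −1 → 16 = Q.
The latitude characters are unchanged.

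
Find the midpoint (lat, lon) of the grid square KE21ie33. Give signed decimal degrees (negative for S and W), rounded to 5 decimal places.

-48.81875, 24.69583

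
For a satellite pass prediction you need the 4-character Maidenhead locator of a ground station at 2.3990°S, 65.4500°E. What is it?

Shift to the Maidenhead origin (180°W, 90°S): lon 245.45, lat 87.60.
Field: 245.45/20 → 12 → M, 87.60/10 → 8 → I; chars MI.
Square: 5.45/2 → 2, 7.60/1 → 7; chars 27.

MI27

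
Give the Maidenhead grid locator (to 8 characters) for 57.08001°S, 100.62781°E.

OD02hw50

Shift to the Maidenhead origin (180°W, 90°S): lon 280.62781, lat 32.91999.
Field: lon ⌊280.62781/20⌋ = 14 → O; lat ⌊32.91999/10⌋ = 3 → D.
Square: lon ⌊0.62781/2⌋ = 0; lat ⌊2.91999/1⌋ = 2.
Subsquare: lon ⌊0.62781/0.0833333⌋ = 7 → h; lat ⌊0.91999/0.0416667⌋ = 22 → w.
Extended square: lon ⌊0.04448/0.00833333⌋ = 5; lat ⌊0.00332/0.00416667⌋ = 0.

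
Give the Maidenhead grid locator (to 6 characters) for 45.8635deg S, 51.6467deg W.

Shift to the Maidenhead origin (180°W, 90°S): lon 128.3533, lat 44.1365.
Field: 128.3533/20 → 6 → G, 44.1365/10 → 4 → E; chars GE.
Square: 8.3533/2 → 4, 4.1365/1 → 4; chars 44.
Subsquare: 0.3533/0.0833333 → 4 → e, 0.1365/0.0416667 → 3 → d; chars ed.

GE44ed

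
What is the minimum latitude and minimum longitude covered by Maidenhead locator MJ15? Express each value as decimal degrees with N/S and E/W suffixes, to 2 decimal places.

Field M=12, J=9: +12·20° lon, +9·10° lat → SW at lon 60°, lat 0°.
Square 1, 5: +1·2° lon, +5·1° lat → SW at lon 62°, lat 5°.
latitude 5.00° N, longitude 62.00° E.

5.00° N, 62.00° E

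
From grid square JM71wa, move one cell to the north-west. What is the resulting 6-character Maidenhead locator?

JM71vb

Longitude subsquare w = 22; −1 → 21 = v.
Latitude subsquare a = 0; +1 → 1 = b.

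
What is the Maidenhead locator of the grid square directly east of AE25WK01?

Longitude extended square 0; +1 → 1.
The latitude characters are unchanged.

AE25wk11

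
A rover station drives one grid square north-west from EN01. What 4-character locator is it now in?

DN92

Longitude square 0; −1 → -1, wraps to 9, carry into field.
Longitude field E = 4; −1 → 3 = D.
Latitude square 1; +1 → 2.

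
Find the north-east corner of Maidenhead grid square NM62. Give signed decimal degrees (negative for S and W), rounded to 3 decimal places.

Field N=13, M=12: +13·20° lon, +12·10° lat → SW at lon 80°, lat 30°.
Square 6, 2: +6·2° lon, +2·1° lat → SW at lon 92°, lat 32°.
Cell spans 2° lon × 1° lat. NE corner is SW corner plus one full cell.
latitude 33.000, longitude 94.000.

33.000, 94.000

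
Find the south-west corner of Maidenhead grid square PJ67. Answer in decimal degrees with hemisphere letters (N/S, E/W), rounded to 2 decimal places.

Field P=15, J=9: +15·20° lon, +9·10° lat → SW at lon 120°, lat 0°.
Square 6, 7: +6·2° lon, +7·1° lat → SW at lon 132°, lat 7°.
latitude 7.00° N, longitude 132.00° E.

7.00° N, 132.00° E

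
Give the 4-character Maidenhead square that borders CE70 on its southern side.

CD79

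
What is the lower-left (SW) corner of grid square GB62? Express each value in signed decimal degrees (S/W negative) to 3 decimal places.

-78.000, -48.000

Field G=6, B=1: +6·20° lon, +1·10° lat → SW at lon -60°, lat -80°.
Square 6, 2: +6·2° lon, +2·1° lat → SW at lon -48°, lat -78°.
latitude -78.000, longitude -48.000.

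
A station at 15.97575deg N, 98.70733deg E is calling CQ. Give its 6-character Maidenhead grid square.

Offset from 180°W / 90°S: lon 278.7073°, lat 105.9758°.
Field: lon ⌊278.7073/20⌋ = 13 → N; lat ⌊105.9758/10⌋ = 10 → K.
Square: lon ⌊18.7073/2⌋ = 9; lat ⌊5.9758/1⌋ = 5.
Subsquare: lon ⌊0.7073/0.0833333⌋ = 8 → i; lat ⌊0.9758/0.0416667⌋ = 23 → x.

NK95ix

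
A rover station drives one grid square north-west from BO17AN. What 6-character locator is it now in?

BO07xo

Longitude subsquare a = 0; −1 → -1, wraps to 23 = x, carry into square.
Longitude square 1; −1 → 0.
Latitude subsquare n = 13; +1 → 14 = o.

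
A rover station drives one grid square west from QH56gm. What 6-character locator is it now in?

QH56fm

Longitude subsquare g = 6; −1 → 5 = f.
The latitude characters are unchanged.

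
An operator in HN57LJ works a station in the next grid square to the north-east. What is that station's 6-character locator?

HN57mk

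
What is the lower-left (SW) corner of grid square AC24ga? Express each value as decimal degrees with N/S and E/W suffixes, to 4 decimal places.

66.0000° S, 175.5000° W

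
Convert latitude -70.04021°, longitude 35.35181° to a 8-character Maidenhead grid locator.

Add 180° to longitude and 90° to latitude: 215.35181, 19.95979.
Field: 215.35181/20 → 10 → K, 19.95979/10 → 1 → B; chars KB.
Square: 15.35181/2 → 7, 9.95979/1 → 9; chars 79.
Subsquare: 1.35181/0.0833333 → 16 → q, 0.95979/0.0416667 → 23 → x; chars qx.
Extended square: 0.01848/0.00833333 → 2, 0.00146/0.00416667 → 0; chars 20.

KB79qx20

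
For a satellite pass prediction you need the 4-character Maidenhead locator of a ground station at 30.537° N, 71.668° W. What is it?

FM40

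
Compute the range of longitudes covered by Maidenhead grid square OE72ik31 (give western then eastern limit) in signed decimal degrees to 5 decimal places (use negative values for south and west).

Field O=14, E=4: +14·20° lon, +4·10° lat → SW at lon 100°, lat -50°.
Square 7, 2: +7·2° lon, +2·1° lat → SW at lon 114°, lat -48°.
Subsquare i=8, k=10: +8·0.0833333° lon, +10·0.0416667° lat → SW at lon 114.667°, lat -47.5833°.
Extended square 3, 1: +3·0.00833333° lon, +1·0.00416667° lat → SW at lon 114.692°, lat -47.5792°.
Cell spans 0.00833333° lon × 0.00416667° lat.
west 114.69167, east 114.70000.

114.69167, 114.70000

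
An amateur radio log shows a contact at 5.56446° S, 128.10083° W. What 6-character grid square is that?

CI54wk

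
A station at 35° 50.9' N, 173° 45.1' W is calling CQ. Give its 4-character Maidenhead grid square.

AM35

Offset from 180°W / 90°S: lon 6.25°, lat 125.85°.
Field: 6.25/20 → 0 → A, 125.85/10 → 12 → M; chars AM.
Square: 6.25/2 → 3, 5.85/1 → 5; chars 35.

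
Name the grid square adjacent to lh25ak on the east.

Longitude subsquare a = 0; +1 → 1 = b.
The latitude characters are unchanged.

LH25bk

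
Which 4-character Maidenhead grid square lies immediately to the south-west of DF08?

CF97

Longitude square 0; −1 → -1, wraps to 9, carry into field.
Longitude field D = 3; −1 → 2 = C.
Latitude square 8; −1 → 7.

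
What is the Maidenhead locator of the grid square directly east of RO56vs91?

RO56ws01

Longitude extended square 9; +1 → 10, wraps to 0, carry into subsquare.
Longitude subsquare v = 21; +1 → 22 = w.
The latitude characters are unchanged.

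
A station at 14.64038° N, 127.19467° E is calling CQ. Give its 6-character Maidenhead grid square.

Offset from 180°W / 90°S: lon 307.1947°, lat 104.6404°.
Field: 307.1947/20 → 15 → P, 104.6404/10 → 10 → K; chars PK.
Square: 7.1947/2 → 3, 4.6404/1 → 4; chars 34.
Subsquare: 1.1947/0.0833333 → 14 → o, 0.6404/0.0416667 → 15 → p; chars op.

PK34op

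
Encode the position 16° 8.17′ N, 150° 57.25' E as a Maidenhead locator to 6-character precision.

QK56ld

Add 180° to longitude and 90° to latitude: 330.9542, 106.1362.
Field: lon ⌊330.9542/20⌋ = 16 → Q; lat ⌊106.1362/10⌋ = 10 → K.
Square: lon ⌊10.9542/2⌋ = 5; lat ⌊6.1362/1⌋ = 6.
Subsquare: lon ⌊0.9542/0.0833333⌋ = 11 → l; lat ⌊0.1362/0.0416667⌋ = 3 → d.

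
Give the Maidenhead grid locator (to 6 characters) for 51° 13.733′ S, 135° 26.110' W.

CD28gs

Offset from 180°W / 90°S: lon 44.5648°, lat 38.7711°.
Field (20°×10°, letters A–R): 44.5648/20 → 2 → C, 38.7711/10 → 3 → D; chars CD.
Square (2°×1°, digits 0–9): 4.5648/2 → 2, 8.7711/1 → 8; chars 28.
Subsquare (5′×2.5′, letters a–x): 0.5648/0.0833333 → 6 → g, 0.7711/0.0416667 → 18 → s; chars gs.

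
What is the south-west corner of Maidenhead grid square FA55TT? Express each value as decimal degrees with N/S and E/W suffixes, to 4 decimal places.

Field F=5, A=0: +5·20° lon, +0·10° lat → SW at lon -80°, lat -90°.
Square 5, 5: +5·2° lon, +5·1° lat → SW at lon -70°, lat -85°.
Subsquare t=19, t=19: +19·0.0833333° lon, +19·0.0416667° lat → SW at lon -68.4167°, lat -84.2083°.
latitude 84.2083° S, longitude 68.4167° W.

84.2083° S, 68.4167° W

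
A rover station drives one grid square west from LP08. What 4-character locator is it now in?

KP98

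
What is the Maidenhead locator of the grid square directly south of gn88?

GN87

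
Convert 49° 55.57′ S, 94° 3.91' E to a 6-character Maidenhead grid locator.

NE70ab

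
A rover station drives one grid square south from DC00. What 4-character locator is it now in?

Latitude square 0; −1 → -1, wraps to 9, carry into field.
Latitude field C = 2; −1 → 1 = B.
The longitude characters are unchanged.

DB09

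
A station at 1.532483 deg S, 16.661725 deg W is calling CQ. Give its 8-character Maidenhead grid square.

Add 180° to longitude and 90° to latitude: 163.33828, 88.46752.
Field (20°×10°, letters A–R): 163.33828/20 → 8 → I, 88.46752/10 → 8 → I; chars II.
Square (2°×1°, digits 0–9): 3.33828/2 → 1, 8.46752/1 → 8; chars 18.
Subsquare (5′×2.5′, letters a–x): 1.33828/0.0833333 → 16 → q, 0.46752/0.0416667 → 11 → l; chars ql.
Extended square (30″×15″, digits 0–9): 0.00494/0.00833333 → 0, 0.00918/0.00416667 → 2; chars 02.

II18ql02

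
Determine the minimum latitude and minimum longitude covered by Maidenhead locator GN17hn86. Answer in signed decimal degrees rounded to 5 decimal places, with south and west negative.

Field G=6, N=13: +6·20° lon, +13·10° lat → SW at lon -60°, lat 40°.
Square 1, 7: +1·2° lon, +7·1° lat → SW at lon -58°, lat 47°.
Subsquare h=7, n=13: +7·0.0833333° lon, +13·0.0416667° lat → SW at lon -57.4167°, lat 47.5417°.
Extended square 8, 6: +8·0.00833333° lon, +6·0.00416667° lat → SW at lon -57.35°, lat 47.5667°.
latitude 47.56667, longitude -57.35000.

47.56667, -57.35000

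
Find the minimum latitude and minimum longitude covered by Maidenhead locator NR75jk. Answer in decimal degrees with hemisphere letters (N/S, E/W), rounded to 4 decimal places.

85.4167° N, 94.7500° E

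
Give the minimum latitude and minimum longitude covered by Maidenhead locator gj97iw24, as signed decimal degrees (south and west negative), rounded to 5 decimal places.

Field G=6, J=9: +6·20° lon, +9·10° lat → SW at lon -60°, lat 0°.
Square 9, 7: +9·2° lon, +7·1° lat → SW at lon -42°, lat 7°.
Subsquare i=8, w=22: +8·0.0833333° lon, +22·0.0416667° lat → SW at lon -41.3333°, lat 7.91667°.
Extended square 2, 4: +2·0.00833333° lon, +4·0.00416667° lat → SW at lon -41.3167°, lat 7.93333°.
latitude 7.93333, longitude -41.31667.

7.93333, -41.31667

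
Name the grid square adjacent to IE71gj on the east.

IE71hj

Longitude subsquare g = 6; +1 → 7 = h.
The latitude characters are unchanged.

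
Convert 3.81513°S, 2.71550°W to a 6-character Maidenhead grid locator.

Add 180° to longitude and 90° to latitude: 177.2845, 86.1849.
Field (20°×10°, letters A–R): lon ⌊177.2845/20⌋ = 8 → I; lat ⌊86.1849/10⌋ = 8 → I.
Square (2°×1°, digits 0–9): lon ⌊17.2845/2⌋ = 8; lat ⌊6.1849/1⌋ = 6.
Subsquare (5′×2.5′, letters a–x): lon ⌊1.2845/0.0833333⌋ = 15 → p; lat ⌊0.1849/0.0416667⌋ = 4 → e.

II86pe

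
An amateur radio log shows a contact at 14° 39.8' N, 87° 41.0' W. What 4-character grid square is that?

Offset from 180°W / 90°S: lon 92.32°, lat 104.66°.
Field: 92.32/20 → 4 → E, 104.66/10 → 10 → K; chars EK.
Square: 12.32/2 → 6, 4.66/1 → 4; chars 64.

EK64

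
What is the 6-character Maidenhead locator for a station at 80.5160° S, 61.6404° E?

MA09tl

Shift to the Maidenhead origin (180°W, 90°S): lon 241.6404, lat 9.4840.
Field: 241.6404/20 → 12 → M, 9.4840/10 → 0 → A; chars MA.
Square: 1.6404/2 → 0, 9.4840/1 → 9; chars 09.
Subsquare: 1.6404/0.0833333 → 19 → t, 0.4840/0.0416667 → 11 → l; chars tl.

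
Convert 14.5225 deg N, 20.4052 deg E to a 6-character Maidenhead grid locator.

KK04em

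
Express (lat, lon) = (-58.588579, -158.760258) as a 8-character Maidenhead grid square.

BD01oj88

Offset from 180°W / 90°S: lon 21.23974°, lat 31.41142°.
Field: lon ⌊21.23974/20⌋ = 1 → B; lat ⌊31.41142/10⌋ = 3 → D.
Square: lon ⌊1.23974/2⌋ = 0; lat ⌊1.41142/1⌋ = 1.
Subsquare: lon ⌊1.23974/0.0833333⌋ = 14 → o; lat ⌊0.41142/0.0416667⌋ = 9 → j.
Extended square: lon ⌊0.07308/0.00833333⌋ = 8; lat ⌊0.03642/0.00416667⌋ = 8.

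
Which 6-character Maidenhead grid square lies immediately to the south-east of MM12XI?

MM22ah

Longitude subsquare x = 23; +1 → 24, wraps to 0 = a, carry into square.
Longitude square 1; +1 → 2.
Latitude subsquare i = 8; −1 → 7 = h.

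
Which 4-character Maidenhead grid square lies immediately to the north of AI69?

AJ60

Latitude square 9; +1 → 10, wraps to 0, carry into field.
Latitude field I = 8; +1 → 9 = J.
The longitude characters are unchanged.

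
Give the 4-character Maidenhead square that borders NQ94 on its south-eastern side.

OQ03

Longitude square 9; +1 → 10, wraps to 0, carry into field.
Longitude field N = 13; +1 → 14 = O.
Latitude square 4; −1 → 3.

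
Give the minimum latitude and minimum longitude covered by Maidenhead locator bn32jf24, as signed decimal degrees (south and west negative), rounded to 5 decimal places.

42.22500, -153.23333

Field B=1, N=13: +1·20° lon, +13·10° lat → SW at lon -160°, lat 40°.
Square 3, 2: +3·2° lon, +2·1° lat → SW at lon -154°, lat 42°.
Subsquare j=9, f=5: +9·0.0833333° lon, +5·0.0416667° lat → SW at lon -153.25°, lat 42.2083°.
Extended square 2, 4: +2·0.00833333° lon, +4·0.00416667° lat → SW at lon -153.233°, lat 42.225°.
latitude 42.22500, longitude -153.23333.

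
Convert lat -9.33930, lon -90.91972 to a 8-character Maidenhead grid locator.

EI40mp98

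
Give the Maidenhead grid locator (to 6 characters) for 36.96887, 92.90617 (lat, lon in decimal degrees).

Offset from 180°W / 90°S: lon 272.9062°, lat 126.9689°.
Field: lon ⌊272.9062/20⌋ = 13 → N; lat ⌊126.9689/10⌋ = 12 → M.
Square: lon ⌊12.9062/2⌋ = 6; lat ⌊6.9689/1⌋ = 6.
Subsquare: lon ⌊0.9062/0.0833333⌋ = 10 → k; lat ⌊0.9689/0.0416667⌋ = 23 → x.

NM66kx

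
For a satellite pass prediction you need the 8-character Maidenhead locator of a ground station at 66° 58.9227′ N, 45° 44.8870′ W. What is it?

Offset from 180°W / 90°S: lon 134.25188°, lat 156.98204°.
Field: lon ⌊134.25188/20⌋ = 6 → G; lat ⌊156.98204/10⌋ = 15 → P.
Square: lon ⌊14.25188/2⌋ = 7; lat ⌊6.98204/1⌋ = 6.
Subsquare: lon ⌊0.25188/0.0833333⌋ = 3 → d; lat ⌊0.98204/0.0416667⌋ = 23 → x.
Extended square: lon ⌊0.00188/0.00833333⌋ = 0; lat ⌊0.02371/0.00416667⌋ = 5.

GP76dx05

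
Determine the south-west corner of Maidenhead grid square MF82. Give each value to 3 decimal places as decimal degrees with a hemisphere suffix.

Field M=12, F=5: +12·20° lon, +5·10° lat → SW at lon 60°, lat -40°.
Square 8, 2: +8·2° lon, +2·1° lat → SW at lon 76°, lat -38°.
latitude 38.000° S, longitude 76.000° E.

38.000° S, 76.000° E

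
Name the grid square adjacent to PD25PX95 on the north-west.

PD25px86

Longitude extended square 9; −1 → 8.
Latitude extended square 5; +1 → 6.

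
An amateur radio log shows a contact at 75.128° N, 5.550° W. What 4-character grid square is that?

IQ75

Add 180° to longitude and 90° to latitude: 174.45, 165.13.
Field: 174.45/20 → 8 → I, 165.13/10 → 16 → Q; chars IQ.
Square: 14.45/2 → 7, 5.13/1 → 5; chars 75.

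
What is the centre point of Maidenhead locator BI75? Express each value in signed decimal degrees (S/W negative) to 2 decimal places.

Field B=1, I=8: +1·20° lon, +8·10° lat → SW at lon -160°, lat -10°.
Square 7, 5: +7·2° lon, +5·1° lat → SW at lon -146°, lat -5°.
Cell spans 2° lon × 1° lat. Centre is SW corner plus half of each.
latitude -4.50, longitude -145.00.

-4.50, -145.00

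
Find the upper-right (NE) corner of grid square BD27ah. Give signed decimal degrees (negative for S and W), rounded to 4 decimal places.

Field B=1, D=3: +1·20° lon, +3·10° lat → SW at lon -160°, lat -60°.
Square 2, 7: +2·2° lon, +7·1° lat → SW at lon -156°, lat -53°.
Subsquare a=0, h=7: +0·0.0833333° lon, +7·0.0416667° lat → SW at lon -156°, lat -52.7083°.
Cell spans 0.0833333° lon × 0.0416667° lat. NE corner is SW corner plus one full cell.
latitude -52.6667, longitude -155.9167.

-52.6667, -155.9167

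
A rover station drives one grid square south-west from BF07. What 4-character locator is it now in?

AF96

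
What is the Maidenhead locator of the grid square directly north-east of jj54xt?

JJ64au

Longitude subsquare x = 23; +1 → 24, wraps to 0 = a, carry into square.
Longitude square 5; +1 → 6.
Latitude subsquare t = 19; +1 → 20 = u.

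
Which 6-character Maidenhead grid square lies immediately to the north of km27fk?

KM27fl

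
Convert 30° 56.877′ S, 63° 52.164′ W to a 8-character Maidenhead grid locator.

Add 180° to longitude and 90° to latitude: 116.13060, 59.05205.
Field: lon ⌊116.13060/20⌋ = 5 → F; lat ⌊59.05205/10⌋ = 5 → F.
Square: lon ⌊16.13060/2⌋ = 8; lat ⌊9.05205/1⌋ = 9.
Subsquare: lon ⌊0.13060/0.0833333⌋ = 1 → b; lat ⌊0.05205/0.0416667⌋ = 1 → b.
Extended square: lon ⌊0.04727/0.00833333⌋ = 5; lat ⌊0.01038/0.00416667⌋ = 2.

FF89bb52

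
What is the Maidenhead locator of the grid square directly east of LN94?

MN04

Longitude square 9; +1 → 10, wraps to 0, carry into field.
Longitude field L = 11; +1 → 12 = M.
The latitude characters are unchanged.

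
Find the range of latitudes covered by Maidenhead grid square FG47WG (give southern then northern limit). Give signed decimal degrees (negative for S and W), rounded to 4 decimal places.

-22.7500, -22.7083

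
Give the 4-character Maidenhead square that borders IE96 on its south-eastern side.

JE05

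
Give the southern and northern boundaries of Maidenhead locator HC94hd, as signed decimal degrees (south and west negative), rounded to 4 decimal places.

-65.8750, -65.8333

Field H=7, C=2: +7·20° lon, +2·10° lat → SW at lon -40°, lat -70°.
Square 9, 4: +9·2° lon, +4·1° lat → SW at lon -22°, lat -66°.
Subsquare h=7, d=3: +7·0.0833333° lon, +3·0.0416667° lat → SW at lon -21.4167°, lat -65.875°.
Cell spans 0.0833333° lon × 0.0416667° lat.
south -65.8750, north -65.8333.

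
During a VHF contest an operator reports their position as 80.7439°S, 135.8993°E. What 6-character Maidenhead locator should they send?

PA79wg

Shift to the Maidenhead origin (180°W, 90°S): lon 315.8993, lat 9.2561.
Field (20°×10°, letters A–R): 315.8993/20 → 15 → P, 9.2561/10 → 0 → A; chars PA.
Square (2°×1°, digits 0–9): 15.8993/2 → 7, 9.2561/1 → 9; chars 79.
Subsquare (5′×2.5′, letters a–x): 1.8993/0.0833333 → 22 → w, 0.2561/0.0416667 → 6 → g; chars wg.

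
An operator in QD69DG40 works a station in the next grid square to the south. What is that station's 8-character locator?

QD69df49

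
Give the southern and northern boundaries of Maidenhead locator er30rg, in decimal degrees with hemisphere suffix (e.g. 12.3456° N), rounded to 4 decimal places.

80.2500° N, 80.2917° N

Field E=4, R=17: +4·20° lon, +17·10° lat → SW at lon -100°, lat 80°.
Square 3, 0: +3·2° lon, +0·1° lat → SW at lon -94°, lat 80°.
Subsquare r=17, g=6: +17·0.0833333° lon, +6·0.0416667° lat → SW at lon -92.5833°, lat 80.25°.
Cell spans 0.0833333° lon × 0.0416667° lat.
south 80.2500° N, north 80.2917° N.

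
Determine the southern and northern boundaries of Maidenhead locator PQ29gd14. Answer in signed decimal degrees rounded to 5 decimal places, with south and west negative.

Field P=15, Q=16: +15·20° lon, +16·10° lat → SW at lon 120°, lat 70°.
Square 2, 9: +2·2° lon, +9·1° lat → SW at lon 124°, lat 79°.
Subsquare g=6, d=3: +6·0.0833333° lon, +3·0.0416667° lat → SW at lon 124.5°, lat 79.125°.
Extended square 1, 4: +1·0.00833333° lon, +4·0.00416667° lat → SW at lon 124.508°, lat 79.1417°.
Cell spans 0.00833333° lon × 0.00416667° lat.
south 79.14167, north 79.14583.

79.14167, 79.14583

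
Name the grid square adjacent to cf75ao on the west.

CF65xo

Longitude subsquare a = 0; −1 → -1, wraps to 23 = x, carry into square.
Longitude square 7; −1 → 6.
The latitude characters are unchanged.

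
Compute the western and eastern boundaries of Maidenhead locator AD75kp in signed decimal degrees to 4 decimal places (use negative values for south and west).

-165.1667, -165.0833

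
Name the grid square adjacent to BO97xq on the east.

CO07aq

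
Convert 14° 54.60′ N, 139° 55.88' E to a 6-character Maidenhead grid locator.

Shift to the Maidenhead origin (180°W, 90°S): lon 319.9313, lat 104.9100.
Field: lon ⌊319.9313/20⌋ = 15 → P; lat ⌊104.9100/10⌋ = 10 → K.
Square: lon ⌊19.9313/2⌋ = 9; lat ⌊4.9100/1⌋ = 4.
Subsquare: lon ⌊1.9313/0.0833333⌋ = 23 → x; lat ⌊0.9100/0.0416667⌋ = 21 → v.

PK94xv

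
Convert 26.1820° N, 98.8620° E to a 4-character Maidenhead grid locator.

NL96

Offset from 180°W / 90°S: lon 278.86°, lat 116.18°.
Field: 278.86/20 → 13 → N, 116.18/10 → 11 → L; chars NL.
Square: 18.86/2 → 9, 6.18/1 → 6; chars 96.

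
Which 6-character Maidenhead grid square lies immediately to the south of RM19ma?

RM18mx

Latitude subsquare a = 0; −1 → -1, wraps to 23 = x, carry into square.
Latitude square 9; −1 → 8.
The longitude characters are unchanged.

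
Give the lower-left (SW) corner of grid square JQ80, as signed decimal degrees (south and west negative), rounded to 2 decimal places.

70.00, 16.00

Field J=9, Q=16: +9·20° lon, +16·10° lat → SW at lon 0°, lat 70°.
Square 8, 0: +8·2° lon, +0·1° lat → SW at lon 16°, lat 70°.
latitude 70.00, longitude 16.00.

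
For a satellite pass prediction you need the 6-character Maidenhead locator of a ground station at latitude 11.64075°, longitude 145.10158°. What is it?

QK21np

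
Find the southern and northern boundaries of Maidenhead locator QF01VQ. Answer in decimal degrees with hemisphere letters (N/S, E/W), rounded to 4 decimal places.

Field Q=16, F=5: +16·20° lon, +5·10° lat → SW at lon 140°, lat -40°.
Square 0, 1: +0·2° lon, +1·1° lat → SW at lon 140°, lat -39°.
Subsquare v=21, q=16: +21·0.0833333° lon, +16·0.0416667° lat → SW at lon 141.75°, lat -38.3333°.
Cell spans 0.0833333° lon × 0.0416667° lat.
south 38.3333° S, north 38.2917° S.

38.3333° S, 38.2917° S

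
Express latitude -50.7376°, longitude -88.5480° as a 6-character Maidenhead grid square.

ED59rg

Offset from 180°W / 90°S: lon 91.4520°, lat 39.2624°.
Field: 91.4520/20 → 4 → E, 39.2624/10 → 3 → D; chars ED.
Square: 11.4520/2 → 5, 9.2624/1 → 9; chars 59.
Subsquare: 1.4520/0.0833333 → 17 → r, 0.2624/0.0416667 → 6 → g; chars rg.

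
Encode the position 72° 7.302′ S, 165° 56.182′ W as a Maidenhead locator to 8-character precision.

AB77av70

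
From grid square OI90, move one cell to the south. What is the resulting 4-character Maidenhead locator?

OH99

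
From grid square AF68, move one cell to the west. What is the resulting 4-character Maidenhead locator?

AF58

Longitude square 6; −1 → 5.
The latitude characters are unchanged.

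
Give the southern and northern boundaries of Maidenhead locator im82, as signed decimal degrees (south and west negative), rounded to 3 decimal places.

Field I=8, M=12: +8·20° lon, +12·10° lat → SW at lon -20°, lat 30°.
Square 8, 2: +8·2° lon, +2·1° lat → SW at lon -4°, lat 32°.
Cell spans 2° lon × 1° lat.
south 32.000, north 33.000.

32.000, 33.000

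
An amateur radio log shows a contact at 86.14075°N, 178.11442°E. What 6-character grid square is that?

Add 180° to longitude and 90° to latitude: 358.1144, 176.1407.
Field (20°×10°, letters A–R): lon ⌊358.1144/20⌋ = 17 → R; lat ⌊176.1407/10⌋ = 17 → R.
Square (2°×1°, digits 0–9): lon ⌊18.1144/2⌋ = 9; lat ⌊6.1407/1⌋ = 6.
Subsquare (5′×2.5′, letters a–x): lon ⌊0.1144/0.0833333⌋ = 1 → b; lat ⌊0.1407/0.0416667⌋ = 3 → d.

RR96bd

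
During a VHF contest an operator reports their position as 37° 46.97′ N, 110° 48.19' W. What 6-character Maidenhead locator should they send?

Shift to the Maidenhead origin (180°W, 90°S): lon 69.1968, lat 127.7828.
Field (20°×10°, letters A–R): 69.1968/20 → 3 → D, 127.7828/10 → 12 → M; chars DM.
Square (2°×1°, digits 0–9): 9.1968/2 → 4, 7.7828/1 → 7; chars 47.
Subsquare (5′×2.5′, letters a–x): 1.1968/0.0833333 → 14 → o, 0.7828/0.0416667 → 18 → s; chars os.

DM47os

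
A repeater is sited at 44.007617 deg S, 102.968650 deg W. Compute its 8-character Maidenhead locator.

Offset from 180°W / 90°S: lon 77.03135°, lat 45.99238°.
Field: 77.03135/20 → 3 → D, 45.99238/10 → 4 → E; chars DE.
Square: 17.03135/2 → 8, 5.99238/1 → 5; chars 85.
Subsquare: 1.03135/0.0833333 → 12 → m, 0.99238/0.0416667 → 23 → x; chars mx.
Extended square: 0.03135/0.00833333 → 3, 0.03405/0.00416667 → 8; chars 38.

DE85mx38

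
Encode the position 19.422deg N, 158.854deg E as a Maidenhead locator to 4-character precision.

QK99

Shift to the Maidenhead origin (180°W, 90°S): lon 338.85, lat 109.42.
Field (20°×10°, letters A–R): lon ⌊338.85/20⌋ = 16 → Q; lat ⌊109.42/10⌋ = 10 → K.
Square (2°×1°, digits 0–9): lon ⌊18.85/2⌋ = 9; lat ⌊9.42/1⌋ = 9.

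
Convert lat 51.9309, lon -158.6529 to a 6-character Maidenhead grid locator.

BO01qw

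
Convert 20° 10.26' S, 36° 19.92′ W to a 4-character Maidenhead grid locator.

HG19

Shift to the Maidenhead origin (180°W, 90°S): lon 143.67, lat 69.83.
Field (20°×10°, letters A–R): lon ⌊143.67/20⌋ = 7 → H; lat ⌊69.83/10⌋ = 6 → G.
Square (2°×1°, digits 0–9): lon ⌊3.67/2⌋ = 1; lat ⌊9.83/1⌋ = 9.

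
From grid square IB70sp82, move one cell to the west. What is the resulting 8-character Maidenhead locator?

IB70sp72

Longitude extended square 8; −1 → 7.
The latitude characters are unchanged.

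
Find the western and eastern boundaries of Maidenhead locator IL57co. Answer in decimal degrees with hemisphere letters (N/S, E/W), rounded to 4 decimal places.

Field I=8, L=11: +8·20° lon, +11·10° lat → SW at lon -20°, lat 20°.
Square 5, 7: +5·2° lon, +7·1° lat → SW at lon -10°, lat 27°.
Subsquare c=2, o=14: +2·0.0833333° lon, +14·0.0416667° lat → SW at lon -9.83333°, lat 27.5833°.
Cell spans 0.0833333° lon × 0.0416667° lat.
west 9.8333° W, east 9.7500° W.

9.8333° W, 9.7500° W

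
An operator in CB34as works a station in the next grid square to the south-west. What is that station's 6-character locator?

Longitude subsquare a = 0; −1 → -1, wraps to 23 = x, carry into square.
Longitude square 3; −1 → 2.
Latitude subsquare s = 18; −1 → 17 = r.

CB24xr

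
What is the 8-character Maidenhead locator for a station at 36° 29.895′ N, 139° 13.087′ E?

PM96ol69

Offset from 180°W / 90°S: lon 319.21812°, lat 126.49825°.
Field: lon ⌊319.21812/20⌋ = 15 → P; lat ⌊126.49825/10⌋ = 12 → M.
Square: lon ⌊19.21812/2⌋ = 9; lat ⌊6.49825/1⌋ = 6.
Subsquare: lon ⌊1.21812/0.0833333⌋ = 14 → o; lat ⌊0.49825/0.0416667⌋ = 11 → l.
Extended square: lon ⌊0.05145/0.00833333⌋ = 6; lat ⌊0.03992/0.00416667⌋ = 9.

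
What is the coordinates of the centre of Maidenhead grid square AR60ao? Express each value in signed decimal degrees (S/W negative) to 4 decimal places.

80.6042, -167.9583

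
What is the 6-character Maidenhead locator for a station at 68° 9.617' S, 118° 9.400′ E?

OC91bu

Shift to the Maidenhead origin (180°W, 90°S): lon 298.1567, lat 21.8397.
Field (20°×10°, letters A–R): 298.1567/20 → 14 → O, 21.8397/10 → 2 → C; chars OC.
Square (2°×1°, digits 0–9): 18.1567/2 → 9, 1.8397/1 → 1; chars 91.
Subsquare (5′×2.5′, letters a–x): 0.1567/0.0833333 → 1 → b, 0.8397/0.0416667 → 20 → u; chars bu.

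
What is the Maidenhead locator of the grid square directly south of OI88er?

Latitude subsquare r = 17; −1 → 16 = q.
The longitude characters are unchanged.

OI88eq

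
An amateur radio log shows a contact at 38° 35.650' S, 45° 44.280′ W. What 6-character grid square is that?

Offset from 180°W / 90°S: lon 134.2620°, lat 51.4058°.
Field: lon ⌊134.2620/20⌋ = 6 → G; lat ⌊51.4058/10⌋ = 5 → F.
Square: lon ⌊14.2620/2⌋ = 7; lat ⌊1.4058/1⌋ = 1.
Subsquare: lon ⌊0.2620/0.0833333⌋ = 3 → d; lat ⌊0.4058/0.0416667⌋ = 9 → j.

GF71dj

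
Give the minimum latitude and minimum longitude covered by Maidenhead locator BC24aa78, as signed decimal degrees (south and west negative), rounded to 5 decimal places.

-65.96667, -155.94167

Field B=1, C=2: +1·20° lon, +2·10° lat → SW at lon -160°, lat -70°.
Square 2, 4: +2·2° lon, +4·1° lat → SW at lon -156°, lat -66°.
Subsquare a=0, a=0: +0·0.0833333° lon, +0·0.0416667° lat → SW at lon -156°, lat -66°.
Extended square 7, 8: +7·0.00833333° lon, +8·0.00416667° lat → SW at lon -155.942°, lat -65.9667°.
latitude -65.96667, longitude -155.94167.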